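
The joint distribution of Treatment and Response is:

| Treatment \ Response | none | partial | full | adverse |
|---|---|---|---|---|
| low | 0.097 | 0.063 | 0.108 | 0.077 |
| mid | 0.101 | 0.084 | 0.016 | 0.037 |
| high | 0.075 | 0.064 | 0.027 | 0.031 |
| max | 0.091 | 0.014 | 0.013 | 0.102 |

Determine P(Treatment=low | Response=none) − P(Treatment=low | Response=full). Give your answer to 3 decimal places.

-0.392

P(Response=none) = 0.097 + 0.101 + 0.075 + 0.091 = 0.364; P(Treatment=low | Response=none) = 0.097/0.364 = 0.2665.
P(Response=full) = 0.108 + 0.016 + 0.027 + 0.013 = 0.164; P(Treatment=low | Response=full) = 0.108/0.164 = 0.6585.
Difference = -0.392.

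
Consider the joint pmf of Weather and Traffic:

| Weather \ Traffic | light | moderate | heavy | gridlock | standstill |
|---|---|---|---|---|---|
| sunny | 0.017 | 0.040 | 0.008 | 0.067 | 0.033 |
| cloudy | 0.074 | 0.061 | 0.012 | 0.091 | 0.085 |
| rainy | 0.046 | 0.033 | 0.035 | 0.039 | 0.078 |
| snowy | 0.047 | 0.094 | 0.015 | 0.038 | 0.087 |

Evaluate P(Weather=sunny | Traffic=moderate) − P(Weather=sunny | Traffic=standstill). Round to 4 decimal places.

P(Traffic=moderate) = 0.040 + 0.061 + 0.033 + 0.094 = 0.228; P(Weather=sunny | Traffic=moderate) = 0.040/0.228 = 0.17544.
P(Traffic=standstill) = 0.033 + 0.085 + 0.078 + 0.087 = 0.283; P(Weather=sunny | Traffic=standstill) = 0.033/0.283 = 0.11661.
Difference = 0.0588.

0.0588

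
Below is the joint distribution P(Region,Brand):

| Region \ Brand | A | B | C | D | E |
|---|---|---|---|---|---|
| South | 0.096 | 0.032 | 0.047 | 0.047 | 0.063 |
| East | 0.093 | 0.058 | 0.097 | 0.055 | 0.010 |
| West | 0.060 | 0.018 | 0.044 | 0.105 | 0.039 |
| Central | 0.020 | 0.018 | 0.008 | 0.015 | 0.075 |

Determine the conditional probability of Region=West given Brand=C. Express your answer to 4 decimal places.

P(Brand=C) = 0.047 + 0.097 + 0.044 + 0.008 = 0.196.
P(Region=West | Brand=C) = 0.044/0.196 = 0.2245.

0.2245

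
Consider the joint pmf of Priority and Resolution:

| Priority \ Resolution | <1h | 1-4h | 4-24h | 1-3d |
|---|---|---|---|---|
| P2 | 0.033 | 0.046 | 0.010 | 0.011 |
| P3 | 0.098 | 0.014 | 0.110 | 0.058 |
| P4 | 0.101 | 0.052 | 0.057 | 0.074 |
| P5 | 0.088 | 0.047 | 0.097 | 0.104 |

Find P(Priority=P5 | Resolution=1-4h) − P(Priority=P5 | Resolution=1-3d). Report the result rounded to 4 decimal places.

P(Resolution=1-4h) = 0.046 + 0.014 + 0.052 + 0.047 = 0.159; P(Priority=P5 | Resolution=1-4h) = 0.047/0.159 = 0.29560.
P(Resolution=1-3d) = 0.011 + 0.058 + 0.074 + 0.104 = 0.247; P(Priority=P5 | Resolution=1-3d) = 0.104/0.247 = 0.42105.
Difference = -0.1255.

-0.1255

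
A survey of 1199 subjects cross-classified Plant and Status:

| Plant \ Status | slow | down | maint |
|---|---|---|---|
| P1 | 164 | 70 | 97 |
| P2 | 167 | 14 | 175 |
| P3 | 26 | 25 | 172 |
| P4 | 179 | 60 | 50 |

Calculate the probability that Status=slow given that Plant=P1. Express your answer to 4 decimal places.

Total with Plant=P1: 164 + 70 + 97 = 331.
P(Status=slow | Plant=P1) = 164/331 = 0.4955.

0.4955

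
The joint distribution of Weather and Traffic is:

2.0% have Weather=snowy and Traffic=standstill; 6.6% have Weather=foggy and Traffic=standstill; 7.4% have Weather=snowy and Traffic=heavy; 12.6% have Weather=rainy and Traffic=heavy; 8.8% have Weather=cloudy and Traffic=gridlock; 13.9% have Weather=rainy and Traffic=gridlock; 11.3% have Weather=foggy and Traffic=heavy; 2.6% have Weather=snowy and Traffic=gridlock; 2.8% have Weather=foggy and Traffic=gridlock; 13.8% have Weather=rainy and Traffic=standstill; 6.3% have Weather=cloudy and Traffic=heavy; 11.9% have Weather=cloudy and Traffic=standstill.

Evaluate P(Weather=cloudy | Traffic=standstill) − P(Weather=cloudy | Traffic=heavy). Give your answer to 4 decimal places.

P(Traffic=standstill) = 0.119 + 0.138 + 0.020 + 0.066 = 0.343; P(Weather=cloudy | Traffic=standstill) = 0.119/0.343 = 0.34694.
P(Traffic=heavy) = 0.063 + 0.126 + 0.074 + 0.113 = 0.376; P(Weather=cloudy | Traffic=heavy) = 0.063/0.376 = 0.16755.
Difference = 0.1794.

0.1794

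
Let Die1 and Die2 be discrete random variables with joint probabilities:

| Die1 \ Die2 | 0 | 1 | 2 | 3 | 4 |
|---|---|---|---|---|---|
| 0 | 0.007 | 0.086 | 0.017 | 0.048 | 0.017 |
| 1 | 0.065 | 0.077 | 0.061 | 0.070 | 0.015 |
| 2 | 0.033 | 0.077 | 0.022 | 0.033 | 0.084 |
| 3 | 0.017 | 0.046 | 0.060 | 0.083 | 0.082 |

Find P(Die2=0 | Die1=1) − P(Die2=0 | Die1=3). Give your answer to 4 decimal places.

P(Die1=1) = 0.065 + 0.077 + 0.061 + 0.070 + 0.015 = 0.288; P(Die2=0 | Die1=1) = 0.065/0.288 = 0.22569.
P(Die1=3) = 0.017 + 0.046 + 0.060 + 0.083 + 0.082 = 0.288; P(Die2=0 | Die1=3) = 0.017/0.288 = 0.05903.
Difference = 0.1667.

0.1667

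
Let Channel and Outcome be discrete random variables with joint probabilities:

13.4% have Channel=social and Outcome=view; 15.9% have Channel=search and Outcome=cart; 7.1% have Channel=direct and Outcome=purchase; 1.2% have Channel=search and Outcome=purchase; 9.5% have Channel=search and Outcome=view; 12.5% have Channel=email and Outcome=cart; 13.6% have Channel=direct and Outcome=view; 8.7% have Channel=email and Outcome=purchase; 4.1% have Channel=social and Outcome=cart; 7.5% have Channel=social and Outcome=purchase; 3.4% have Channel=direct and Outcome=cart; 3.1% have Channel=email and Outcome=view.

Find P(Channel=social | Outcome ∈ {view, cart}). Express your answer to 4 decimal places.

0.2318

P(Outcome=view) = 0.031 + 0.095 + 0.134 + 0.136 = 0.396.
P(Outcome=cart) = 0.125 + 0.159 + 0.041 + 0.034 = 0.359.
P(Outcome ∈ {view, cart}) = 0.396 + 0.359 = 0.755; P(Channel=social, Outcome ∈ {view, cart}) = 0.134 + 0.041 = 0.175.
P(Channel=social | Outcome ∈ {view, cart}) = 0.175/0.755 = 0.2318.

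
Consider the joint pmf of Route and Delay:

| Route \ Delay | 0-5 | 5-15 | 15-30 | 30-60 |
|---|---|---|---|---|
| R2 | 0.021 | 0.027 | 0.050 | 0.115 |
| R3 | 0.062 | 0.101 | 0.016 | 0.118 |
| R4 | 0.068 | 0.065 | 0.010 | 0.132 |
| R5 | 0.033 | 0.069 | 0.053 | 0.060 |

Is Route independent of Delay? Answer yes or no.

P(Route=R5) = 0.215 and P(Delay=30-60) = 0.425, so their product is 0.09138, but P(Route=R5, Delay=30-60) = 0.060. Since these differ, Route and Delay are not independent.

no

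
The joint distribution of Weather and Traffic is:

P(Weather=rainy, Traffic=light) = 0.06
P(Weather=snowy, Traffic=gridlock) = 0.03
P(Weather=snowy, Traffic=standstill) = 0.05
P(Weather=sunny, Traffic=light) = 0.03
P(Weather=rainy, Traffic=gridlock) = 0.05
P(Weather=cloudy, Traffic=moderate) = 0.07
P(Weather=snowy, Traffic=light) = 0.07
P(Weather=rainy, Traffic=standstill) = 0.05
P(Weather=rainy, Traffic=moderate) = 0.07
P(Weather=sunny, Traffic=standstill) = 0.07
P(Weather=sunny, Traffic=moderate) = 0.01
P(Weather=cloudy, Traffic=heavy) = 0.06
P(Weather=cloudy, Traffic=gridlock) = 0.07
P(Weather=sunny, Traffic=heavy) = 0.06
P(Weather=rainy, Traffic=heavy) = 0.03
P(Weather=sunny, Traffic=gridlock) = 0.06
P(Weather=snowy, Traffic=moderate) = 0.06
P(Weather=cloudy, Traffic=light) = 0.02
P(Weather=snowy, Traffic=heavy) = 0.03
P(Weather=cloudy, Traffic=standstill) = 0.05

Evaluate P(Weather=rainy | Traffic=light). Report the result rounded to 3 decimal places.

P(Traffic=light) = 0.03 + 0.02 + 0.06 + 0.07 = 0.18.
P(Weather=rainy | Traffic=light) = 0.06/0.18 = 0.333.

0.333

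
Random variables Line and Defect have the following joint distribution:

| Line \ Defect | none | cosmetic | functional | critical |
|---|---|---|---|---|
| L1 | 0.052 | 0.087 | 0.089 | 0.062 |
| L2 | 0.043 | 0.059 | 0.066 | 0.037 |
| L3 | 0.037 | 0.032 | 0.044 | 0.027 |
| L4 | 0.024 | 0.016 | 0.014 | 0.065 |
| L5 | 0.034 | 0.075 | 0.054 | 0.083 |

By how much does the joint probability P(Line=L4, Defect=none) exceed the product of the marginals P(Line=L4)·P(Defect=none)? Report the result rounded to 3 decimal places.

0.001

P(Line=L4) = 0.024 + 0.016 + 0.014 + 0.065 = 0.119.
P(Defect=none) = 0.052 + 0.043 + 0.037 + 0.024 + 0.034 = 0.190.
P(Line=L4, Defect=none) − P(Line=L4)P(Defect=none) = 0.024 − 0.119×0.190 = 0.001.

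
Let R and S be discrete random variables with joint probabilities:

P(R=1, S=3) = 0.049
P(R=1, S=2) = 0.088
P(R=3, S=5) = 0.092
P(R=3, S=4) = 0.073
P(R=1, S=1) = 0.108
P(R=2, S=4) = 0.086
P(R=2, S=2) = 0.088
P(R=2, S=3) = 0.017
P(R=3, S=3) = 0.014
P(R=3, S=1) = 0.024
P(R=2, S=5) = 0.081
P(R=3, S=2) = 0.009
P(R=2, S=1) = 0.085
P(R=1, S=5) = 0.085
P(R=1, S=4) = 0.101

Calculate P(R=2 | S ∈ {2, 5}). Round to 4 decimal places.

P(S=2) = 0.088 + 0.088 + 0.009 = 0.185.
P(S=5) = 0.085 + 0.081 + 0.092 = 0.258.
P(S ∈ {2, 5}) = 0.185 + 0.258 = 0.443; P(R=2, S ∈ {2, 5}) = 0.088 + 0.081 = 0.169.
P(R=2 | S ∈ {2, 5}) = 0.169/0.443 = 0.3815.

0.3815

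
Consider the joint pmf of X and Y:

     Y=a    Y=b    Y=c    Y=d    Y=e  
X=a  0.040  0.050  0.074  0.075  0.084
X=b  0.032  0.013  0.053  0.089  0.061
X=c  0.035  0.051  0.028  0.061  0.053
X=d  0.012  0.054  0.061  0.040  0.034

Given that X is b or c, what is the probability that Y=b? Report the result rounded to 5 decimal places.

0.13445

P(X=b) = 0.032 + 0.013 + 0.053 + 0.089 + 0.061 = 0.248.
P(X=c) = 0.035 + 0.051 + 0.028 + 0.061 + 0.053 = 0.228.
P(X ∈ {b, c}) = 0.248 + 0.228 = 0.476; P(Y=b, X ∈ {b, c}) = 0.013 + 0.051 = 0.064.
P(Y=b | X ∈ {b, c}) = 0.064/0.476 = 0.13445.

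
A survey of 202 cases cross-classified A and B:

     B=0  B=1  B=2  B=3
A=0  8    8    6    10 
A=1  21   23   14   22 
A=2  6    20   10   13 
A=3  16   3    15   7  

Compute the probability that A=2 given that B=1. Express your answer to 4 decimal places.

Total with B=1: 8 + 23 + 20 + 3 = 54.
P(A=2 | B=1) = 20/54 = 0.3704.

0.3704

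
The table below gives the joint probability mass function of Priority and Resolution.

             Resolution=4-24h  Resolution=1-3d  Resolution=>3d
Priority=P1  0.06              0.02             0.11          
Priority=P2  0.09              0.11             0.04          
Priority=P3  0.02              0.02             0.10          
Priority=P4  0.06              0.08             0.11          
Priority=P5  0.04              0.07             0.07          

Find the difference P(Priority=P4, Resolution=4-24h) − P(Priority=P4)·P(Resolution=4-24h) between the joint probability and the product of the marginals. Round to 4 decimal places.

P(Priority=P4) = 0.06 + 0.08 + 0.11 = 0.25.
P(Resolution=4-24h) = 0.06 + 0.09 + 0.02 + 0.06 + 0.04 = 0.27.
P(Priority=P4, Resolution=4-24h) − P(Priority=P4)P(Resolution=4-24h) = 0.06 − 0.25×0.27 = -0.0075.

-0.0075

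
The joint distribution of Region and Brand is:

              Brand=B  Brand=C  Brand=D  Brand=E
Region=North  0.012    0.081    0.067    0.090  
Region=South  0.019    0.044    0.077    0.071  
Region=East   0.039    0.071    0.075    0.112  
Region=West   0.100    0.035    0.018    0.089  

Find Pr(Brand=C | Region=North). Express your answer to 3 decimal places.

P(Region=North) = 0.012 + 0.081 + 0.067 + 0.090 = 0.250.
P(Brand=C | Region=North) = 0.081/0.250 = 0.324.

0.324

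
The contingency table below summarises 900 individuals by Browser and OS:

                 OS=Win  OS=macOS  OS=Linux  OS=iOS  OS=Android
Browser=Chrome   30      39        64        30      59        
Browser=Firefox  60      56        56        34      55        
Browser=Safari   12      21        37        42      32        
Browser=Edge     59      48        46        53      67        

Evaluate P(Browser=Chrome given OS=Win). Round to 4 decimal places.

0.1863

Total with OS=Win: 30 + 60 + 12 + 59 = 161.
P(Browser=Chrome | OS=Win) = 30/161 = 0.1863.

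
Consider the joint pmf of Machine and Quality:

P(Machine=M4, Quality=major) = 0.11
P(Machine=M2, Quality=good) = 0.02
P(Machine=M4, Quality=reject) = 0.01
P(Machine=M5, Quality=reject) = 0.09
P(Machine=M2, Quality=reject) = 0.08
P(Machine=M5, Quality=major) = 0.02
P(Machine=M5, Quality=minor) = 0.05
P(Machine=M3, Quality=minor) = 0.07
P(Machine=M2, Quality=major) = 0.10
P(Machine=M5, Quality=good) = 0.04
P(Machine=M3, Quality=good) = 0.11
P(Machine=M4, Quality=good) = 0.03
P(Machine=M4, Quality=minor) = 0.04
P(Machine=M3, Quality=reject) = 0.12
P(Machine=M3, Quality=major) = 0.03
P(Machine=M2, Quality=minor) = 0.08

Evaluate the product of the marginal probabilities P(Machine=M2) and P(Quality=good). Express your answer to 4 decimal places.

0.0560

P(Machine=M2) = 0.02 + 0.08 + 0.10 + 0.08 = 0.28.
P(Quality=good) = 0.02 + 0.11 + 0.03 + 0.04 = 0.20.
Product: 0.28 × 0.20 = 0.0560.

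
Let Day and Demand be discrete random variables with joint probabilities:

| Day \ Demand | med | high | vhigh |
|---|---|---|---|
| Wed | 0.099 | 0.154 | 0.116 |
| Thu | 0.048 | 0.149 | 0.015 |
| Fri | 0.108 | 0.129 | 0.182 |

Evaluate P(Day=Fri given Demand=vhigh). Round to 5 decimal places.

P(Demand=vhigh) = 0.116 + 0.015 + 0.182 = 0.313.
P(Day=Fri | Demand=vhigh) = 0.182/0.313 = 0.58147.

0.58147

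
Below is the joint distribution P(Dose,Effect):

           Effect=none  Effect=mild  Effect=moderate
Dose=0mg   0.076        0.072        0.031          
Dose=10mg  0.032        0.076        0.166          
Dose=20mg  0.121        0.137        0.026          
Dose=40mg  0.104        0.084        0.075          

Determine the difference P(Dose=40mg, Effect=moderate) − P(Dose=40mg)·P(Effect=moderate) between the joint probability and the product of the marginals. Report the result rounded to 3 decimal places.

P(Dose=40mg) = 0.104 + 0.084 + 0.075 = 0.263.
P(Effect=moderate) = 0.031 + 0.166 + 0.026 + 0.075 = 0.298.
P(Dose=40mg, Effect=moderate) − P(Dose=40mg)P(Effect=moderate) = 0.075 − 0.263×0.298 = -0.003.

-0.003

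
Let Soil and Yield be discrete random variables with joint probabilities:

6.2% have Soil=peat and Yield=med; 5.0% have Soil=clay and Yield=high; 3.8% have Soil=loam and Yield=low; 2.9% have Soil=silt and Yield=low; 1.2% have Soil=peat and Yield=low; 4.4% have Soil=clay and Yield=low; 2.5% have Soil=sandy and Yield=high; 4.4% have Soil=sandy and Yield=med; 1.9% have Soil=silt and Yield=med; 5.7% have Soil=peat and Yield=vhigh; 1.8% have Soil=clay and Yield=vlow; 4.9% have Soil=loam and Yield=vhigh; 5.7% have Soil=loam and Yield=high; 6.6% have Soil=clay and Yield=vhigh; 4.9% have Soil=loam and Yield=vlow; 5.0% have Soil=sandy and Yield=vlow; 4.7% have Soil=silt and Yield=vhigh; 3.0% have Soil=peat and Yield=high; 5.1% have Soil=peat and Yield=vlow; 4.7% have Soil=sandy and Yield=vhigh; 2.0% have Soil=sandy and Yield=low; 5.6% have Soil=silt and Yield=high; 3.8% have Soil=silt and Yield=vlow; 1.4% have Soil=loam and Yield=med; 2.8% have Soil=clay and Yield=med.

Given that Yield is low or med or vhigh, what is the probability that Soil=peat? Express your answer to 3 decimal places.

P(Yield=low) = 0.020 + 0.038 + 0.044 + 0.029 + 0.012 = 0.143.
P(Yield=med) = 0.044 + 0.014 + 0.028 + 0.019 + 0.062 = 0.167.
P(Yield=vhigh) = 0.047 + 0.049 + 0.066 + 0.047 + 0.057 = 0.266.
P(Yield ∈ {low, med, vhigh}) = 0.143 + 0.167 + 0.266 = 0.576; P(Soil=peat, Yield ∈ {low, med, vhigh}) = 0.012 + 0.062 + 0.057 = 0.131.
P(Soil=peat | Yield ∈ {low, med, vhigh}) = 0.131/0.576 = 0.227.

0.227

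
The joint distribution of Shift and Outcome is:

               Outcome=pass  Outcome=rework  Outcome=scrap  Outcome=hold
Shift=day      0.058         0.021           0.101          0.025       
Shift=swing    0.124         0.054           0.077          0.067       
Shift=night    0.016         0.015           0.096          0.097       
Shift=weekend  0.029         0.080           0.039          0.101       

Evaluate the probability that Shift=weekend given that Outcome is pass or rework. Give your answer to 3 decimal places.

0.275

P(Outcome=pass) = 0.058 + 0.124 + 0.016 + 0.029 = 0.227.
P(Outcome=rework) = 0.021 + 0.054 + 0.015 + 0.080 = 0.170.
P(Outcome ∈ {pass, rework}) = 0.227 + 0.170 = 0.397; P(Shift=weekend, Outcome ∈ {pass, rework}) = 0.029 + 0.080 = 0.109.
P(Shift=weekend | Outcome ∈ {pass, rework}) = 0.109/0.397 = 0.275.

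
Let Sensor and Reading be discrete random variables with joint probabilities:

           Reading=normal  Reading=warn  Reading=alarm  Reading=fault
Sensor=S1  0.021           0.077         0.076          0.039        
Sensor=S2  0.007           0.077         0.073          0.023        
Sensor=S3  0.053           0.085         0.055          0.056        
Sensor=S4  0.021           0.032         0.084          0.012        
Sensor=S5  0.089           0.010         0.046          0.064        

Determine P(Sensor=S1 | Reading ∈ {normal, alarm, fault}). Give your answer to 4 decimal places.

0.1892

P(Reading=normal) = 0.021 + 0.007 + 0.053 + 0.021 + 0.089 = 0.191.
P(Reading=alarm) = 0.076 + 0.073 + 0.055 + 0.084 + 0.046 = 0.334.
P(Reading=fault) = 0.039 + 0.023 + 0.056 + 0.012 + 0.064 = 0.194.
P(Reading ∈ {normal, alarm, fault}) = 0.191 + 0.334 + 0.194 = 0.719; P(Sensor=S1, Reading ∈ {normal, alarm, fault}) = 0.021 + 0.076 + 0.039 = 0.136.
P(Sensor=S1 | Reading ∈ {normal, alarm, fault}) = 0.136/0.719 = 0.1892.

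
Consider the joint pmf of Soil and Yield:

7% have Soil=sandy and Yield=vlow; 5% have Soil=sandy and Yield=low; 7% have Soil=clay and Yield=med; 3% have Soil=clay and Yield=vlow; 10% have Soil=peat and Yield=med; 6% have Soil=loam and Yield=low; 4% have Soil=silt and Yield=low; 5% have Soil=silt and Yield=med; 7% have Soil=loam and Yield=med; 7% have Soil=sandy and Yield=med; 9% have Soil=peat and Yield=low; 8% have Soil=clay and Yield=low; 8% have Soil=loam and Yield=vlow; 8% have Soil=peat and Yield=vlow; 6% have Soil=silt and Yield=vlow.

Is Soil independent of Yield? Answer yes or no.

P(Soil=clay) = 0.18 and P(Yield=vlow) = 0.32, so their product is 0.0576, but P(Soil=clay, Yield=vlow) = 0.03. Since these differ, Soil and Yield are not independent.

no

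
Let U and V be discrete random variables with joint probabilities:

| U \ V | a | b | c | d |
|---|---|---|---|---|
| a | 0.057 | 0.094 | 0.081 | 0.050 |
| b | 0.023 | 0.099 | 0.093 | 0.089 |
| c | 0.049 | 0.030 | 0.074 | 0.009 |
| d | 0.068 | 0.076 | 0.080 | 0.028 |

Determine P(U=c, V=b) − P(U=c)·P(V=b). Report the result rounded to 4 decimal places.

P(U=c) = 0.049 + 0.030 + 0.074 + 0.009 = 0.162.
P(V=b) = 0.094 + 0.099 + 0.030 + 0.076 = 0.299.
P(U=c, V=b) − P(U=c)P(V=b) = 0.030 − 0.162×0.299 = -0.0184.

-0.0184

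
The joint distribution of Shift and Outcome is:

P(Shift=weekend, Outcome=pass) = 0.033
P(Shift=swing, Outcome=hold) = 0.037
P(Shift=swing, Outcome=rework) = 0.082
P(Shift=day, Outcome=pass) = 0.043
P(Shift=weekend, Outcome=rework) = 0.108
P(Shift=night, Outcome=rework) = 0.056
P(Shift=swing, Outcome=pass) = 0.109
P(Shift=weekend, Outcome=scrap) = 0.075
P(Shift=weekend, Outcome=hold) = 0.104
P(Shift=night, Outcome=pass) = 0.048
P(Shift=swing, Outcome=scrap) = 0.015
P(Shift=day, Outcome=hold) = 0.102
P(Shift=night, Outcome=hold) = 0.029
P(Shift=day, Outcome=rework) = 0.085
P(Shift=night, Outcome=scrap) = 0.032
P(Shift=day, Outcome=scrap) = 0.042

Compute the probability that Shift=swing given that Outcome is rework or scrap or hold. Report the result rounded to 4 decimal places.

P(Outcome=rework) = 0.085 + 0.082 + 0.056 + 0.108 = 0.331.
P(Outcome=scrap) = 0.042 + 0.015 + 0.032 + 0.075 = 0.164.
P(Outcome=hold) = 0.102 + 0.037 + 0.029 + 0.104 = 0.272.
P(Outcome ∈ {rework, scrap, hold}) = 0.331 + 0.164 + 0.272 = 0.767; P(Shift=swing, Outcome ∈ {rework, scrap, hold}) = 0.082 + 0.015 + 0.037 = 0.134.
P(Shift=swing | Outcome ∈ {rework, scrap, hold}) = 0.134/0.767 = 0.1747.

0.1747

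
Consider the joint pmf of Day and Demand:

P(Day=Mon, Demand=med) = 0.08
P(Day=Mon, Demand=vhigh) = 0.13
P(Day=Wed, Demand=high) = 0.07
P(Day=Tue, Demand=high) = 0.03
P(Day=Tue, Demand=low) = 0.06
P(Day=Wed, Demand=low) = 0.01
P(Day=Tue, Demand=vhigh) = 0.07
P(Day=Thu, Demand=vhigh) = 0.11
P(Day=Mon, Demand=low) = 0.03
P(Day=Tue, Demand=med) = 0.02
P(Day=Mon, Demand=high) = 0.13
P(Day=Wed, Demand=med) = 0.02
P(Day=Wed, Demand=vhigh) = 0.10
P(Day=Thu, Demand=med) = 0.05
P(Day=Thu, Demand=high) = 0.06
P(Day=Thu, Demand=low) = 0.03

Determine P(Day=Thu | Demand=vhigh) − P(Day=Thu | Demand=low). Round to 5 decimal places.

0.03752

P(Demand=vhigh) = 0.13 + 0.07 + 0.10 + 0.11 = 0.41; P(Day=Thu | Demand=vhigh) = 0.11/0.41 = 0.268293.
P(Demand=low) = 0.03 + 0.06 + 0.01 + 0.03 = 0.13; P(Day=Thu | Demand=low) = 0.03/0.13 = 0.230769.
Difference = 0.03752.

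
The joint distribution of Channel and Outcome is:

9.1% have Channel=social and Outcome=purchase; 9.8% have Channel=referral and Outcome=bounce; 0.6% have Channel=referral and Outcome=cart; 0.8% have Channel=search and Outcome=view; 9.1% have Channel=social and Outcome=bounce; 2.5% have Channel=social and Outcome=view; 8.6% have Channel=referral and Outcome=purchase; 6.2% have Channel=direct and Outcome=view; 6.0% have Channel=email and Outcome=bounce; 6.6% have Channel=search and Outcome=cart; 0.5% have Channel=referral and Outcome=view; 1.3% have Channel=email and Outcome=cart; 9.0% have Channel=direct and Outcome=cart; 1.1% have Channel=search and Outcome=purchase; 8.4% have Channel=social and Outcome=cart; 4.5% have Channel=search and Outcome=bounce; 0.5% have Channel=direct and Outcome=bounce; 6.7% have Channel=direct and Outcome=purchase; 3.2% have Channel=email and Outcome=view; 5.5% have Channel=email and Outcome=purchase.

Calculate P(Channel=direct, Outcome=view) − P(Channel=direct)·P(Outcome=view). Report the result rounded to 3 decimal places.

P(Channel=direct) = 0.005 + 0.062 + 0.090 + 0.067 = 0.224.
P(Outcome=view) = 0.032 + 0.008 + 0.025 + 0.062 + 0.005 = 0.132.
P(Channel=direct, Outcome=view) − P(Channel=direct)P(Outcome=view) = 0.062 − 0.224×0.132 = 0.032.

0.032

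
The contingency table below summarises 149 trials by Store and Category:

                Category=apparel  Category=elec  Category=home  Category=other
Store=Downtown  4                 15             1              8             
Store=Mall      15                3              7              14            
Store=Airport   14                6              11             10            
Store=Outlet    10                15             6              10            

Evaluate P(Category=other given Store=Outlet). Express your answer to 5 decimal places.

0.24390

Total with Store=Outlet: 10 + 15 + 6 + 10 = 41.
P(Category=other | Store=Outlet) = 10/41 = 0.24390.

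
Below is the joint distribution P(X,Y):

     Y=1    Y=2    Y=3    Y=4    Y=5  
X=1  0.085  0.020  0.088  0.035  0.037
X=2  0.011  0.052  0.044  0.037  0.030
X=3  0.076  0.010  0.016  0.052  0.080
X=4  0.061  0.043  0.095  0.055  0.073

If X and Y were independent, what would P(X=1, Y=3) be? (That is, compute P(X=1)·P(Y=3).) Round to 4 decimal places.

P(X=1) = 0.085 + 0.020 + 0.088 + 0.035 + 0.037 = 0.265.
P(Y=3) = 0.088 + 0.044 + 0.016 + 0.095 = 0.243.
Product: 0.265 × 0.243 = 0.0644.

0.0644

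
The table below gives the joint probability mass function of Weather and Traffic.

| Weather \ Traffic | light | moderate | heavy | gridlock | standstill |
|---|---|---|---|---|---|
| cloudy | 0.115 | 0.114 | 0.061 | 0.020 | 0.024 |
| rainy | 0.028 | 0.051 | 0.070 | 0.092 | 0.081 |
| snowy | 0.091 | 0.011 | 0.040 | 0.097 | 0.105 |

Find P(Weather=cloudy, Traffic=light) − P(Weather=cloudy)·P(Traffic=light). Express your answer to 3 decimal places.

0.037

P(Weather=cloudy) = 0.115 + 0.114 + 0.061 + 0.020 + 0.024 = 0.334.
P(Traffic=light) = 0.115 + 0.028 + 0.091 = 0.234.
P(Weather=cloudy, Traffic=light) − P(Weather=cloudy)P(Traffic=light) = 0.115 − 0.334×0.234 = 0.037.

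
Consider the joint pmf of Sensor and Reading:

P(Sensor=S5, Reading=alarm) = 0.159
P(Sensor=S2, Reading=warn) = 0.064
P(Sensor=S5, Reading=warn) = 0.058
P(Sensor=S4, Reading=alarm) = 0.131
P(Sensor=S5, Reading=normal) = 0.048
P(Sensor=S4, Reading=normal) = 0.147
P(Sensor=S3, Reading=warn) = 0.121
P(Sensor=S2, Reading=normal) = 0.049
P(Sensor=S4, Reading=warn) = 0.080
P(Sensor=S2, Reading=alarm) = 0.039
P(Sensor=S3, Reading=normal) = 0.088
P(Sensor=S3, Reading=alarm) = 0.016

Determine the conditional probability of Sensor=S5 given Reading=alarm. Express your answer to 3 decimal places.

0.461

P(Reading=alarm) = 0.039 + 0.016 + 0.131 + 0.159 = 0.345.
P(Sensor=S5 | Reading=alarm) = 0.159/0.345 = 0.461.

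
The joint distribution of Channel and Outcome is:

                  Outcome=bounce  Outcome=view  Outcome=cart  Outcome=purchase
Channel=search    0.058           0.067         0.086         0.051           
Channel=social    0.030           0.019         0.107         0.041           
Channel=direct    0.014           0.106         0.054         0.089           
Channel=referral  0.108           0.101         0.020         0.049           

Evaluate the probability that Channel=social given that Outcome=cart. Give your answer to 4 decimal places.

0.4007

P(Outcome=cart) = 0.086 + 0.107 + 0.054 + 0.020 = 0.267.
P(Channel=social | Outcome=cart) = 0.107/0.267 = 0.4007.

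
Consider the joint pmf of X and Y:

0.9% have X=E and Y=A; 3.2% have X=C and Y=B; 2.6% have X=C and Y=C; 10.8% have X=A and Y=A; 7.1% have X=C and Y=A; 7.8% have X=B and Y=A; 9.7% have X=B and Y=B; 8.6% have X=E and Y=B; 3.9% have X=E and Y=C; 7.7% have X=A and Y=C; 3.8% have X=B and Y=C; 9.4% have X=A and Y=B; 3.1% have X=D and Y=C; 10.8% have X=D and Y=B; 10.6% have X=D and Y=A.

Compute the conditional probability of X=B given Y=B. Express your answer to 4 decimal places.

0.2326

P(Y=B) = 0.094 + 0.097 + 0.032 + 0.108 + 0.086 = 0.417.
P(X=B | Y=B) = 0.097/0.417 = 0.2326.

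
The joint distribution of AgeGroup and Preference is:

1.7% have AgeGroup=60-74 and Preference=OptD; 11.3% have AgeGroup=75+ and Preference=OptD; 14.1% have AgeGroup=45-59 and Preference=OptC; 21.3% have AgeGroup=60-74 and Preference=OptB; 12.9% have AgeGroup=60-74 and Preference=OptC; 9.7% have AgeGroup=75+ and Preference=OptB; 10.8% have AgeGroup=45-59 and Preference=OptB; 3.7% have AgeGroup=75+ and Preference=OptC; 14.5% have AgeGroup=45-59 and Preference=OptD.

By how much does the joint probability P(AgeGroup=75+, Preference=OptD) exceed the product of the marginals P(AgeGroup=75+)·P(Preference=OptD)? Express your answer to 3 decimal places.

0.045

P(AgeGroup=75+) = 0.097 + 0.037 + 0.113 = 0.247.
P(Preference=OptD) = 0.145 + 0.017 + 0.113 = 0.275.
P(AgeGroup=75+, Preference=OptD) − P(AgeGroup=75+)P(Preference=OptD) = 0.113 − 0.247×0.275 = 0.045.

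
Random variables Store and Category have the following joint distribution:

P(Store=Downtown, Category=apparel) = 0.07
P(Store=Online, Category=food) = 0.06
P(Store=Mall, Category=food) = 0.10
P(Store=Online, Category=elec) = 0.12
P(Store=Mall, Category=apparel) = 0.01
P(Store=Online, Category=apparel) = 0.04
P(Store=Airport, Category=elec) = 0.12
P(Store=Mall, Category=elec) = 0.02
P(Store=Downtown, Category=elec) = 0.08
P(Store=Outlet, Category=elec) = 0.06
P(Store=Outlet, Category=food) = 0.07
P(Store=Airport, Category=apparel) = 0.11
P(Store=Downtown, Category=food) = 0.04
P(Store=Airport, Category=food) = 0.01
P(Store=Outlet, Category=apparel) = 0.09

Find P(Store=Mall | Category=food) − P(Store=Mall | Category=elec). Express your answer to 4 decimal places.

P(Category=food) = 0.04 + 0.10 + 0.01 + 0.07 + 0.06 = 0.28; P(Store=Mall | Category=food) = 0.10/0.28 = 0.35714.
P(Category=elec) = 0.08 + 0.02 + 0.12 + 0.06 + 0.12 = 0.40; P(Store=Mall | Category=elec) = 0.02/0.40 = 0.05000.
Difference = 0.3071.

0.3071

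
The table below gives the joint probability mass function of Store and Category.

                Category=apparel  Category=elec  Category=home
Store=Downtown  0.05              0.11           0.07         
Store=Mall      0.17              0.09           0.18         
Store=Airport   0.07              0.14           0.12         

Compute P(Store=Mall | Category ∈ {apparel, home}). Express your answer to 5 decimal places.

P(Category=apparel) = 0.05 + 0.17 + 0.07 = 0.29.
P(Category=home) = 0.07 + 0.18 + 0.12 = 0.37.
P(Category ∈ {apparel, home}) = 0.29 + 0.37 = 0.66; P(Store=Mall, Category ∈ {apparel, home}) = 0.17 + 0.18 = 0.35.
P(Store=Mall | Category ∈ {apparel, home}) = 0.35/0.66 = 0.53030.

0.53030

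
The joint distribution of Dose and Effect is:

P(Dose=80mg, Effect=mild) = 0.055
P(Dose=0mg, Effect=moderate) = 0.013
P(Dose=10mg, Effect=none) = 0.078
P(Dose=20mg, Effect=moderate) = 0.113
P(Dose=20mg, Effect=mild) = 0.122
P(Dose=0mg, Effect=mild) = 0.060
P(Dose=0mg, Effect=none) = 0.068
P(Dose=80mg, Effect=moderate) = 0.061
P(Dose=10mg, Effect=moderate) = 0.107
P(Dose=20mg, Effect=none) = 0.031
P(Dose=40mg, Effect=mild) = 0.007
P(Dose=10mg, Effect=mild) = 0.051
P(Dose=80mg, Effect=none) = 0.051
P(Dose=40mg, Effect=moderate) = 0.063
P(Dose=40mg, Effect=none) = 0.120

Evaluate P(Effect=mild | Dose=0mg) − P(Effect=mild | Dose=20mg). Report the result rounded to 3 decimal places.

P(Dose=0mg) = 0.068 + 0.060 + 0.013 = 0.141; P(Effect=mild | Dose=0mg) = 0.060/0.141 = 0.4255.
P(Dose=20mg) = 0.031 + 0.122 + 0.113 = 0.266; P(Effect=mild | Dose=20mg) = 0.122/0.266 = 0.4586.
Difference = -0.033.

-0.033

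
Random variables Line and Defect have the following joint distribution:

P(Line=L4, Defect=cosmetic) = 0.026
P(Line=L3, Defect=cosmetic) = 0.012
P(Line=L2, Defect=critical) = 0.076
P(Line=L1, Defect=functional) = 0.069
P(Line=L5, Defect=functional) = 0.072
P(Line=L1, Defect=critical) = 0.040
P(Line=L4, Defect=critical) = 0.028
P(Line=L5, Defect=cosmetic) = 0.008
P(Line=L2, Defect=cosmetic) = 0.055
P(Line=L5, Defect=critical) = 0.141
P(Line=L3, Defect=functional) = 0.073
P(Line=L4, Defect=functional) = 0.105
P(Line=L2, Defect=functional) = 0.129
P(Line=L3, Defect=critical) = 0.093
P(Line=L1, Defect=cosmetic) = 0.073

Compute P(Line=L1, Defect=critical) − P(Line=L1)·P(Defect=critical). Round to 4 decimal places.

-0.0288

P(Line=L1) = 0.073 + 0.069 + 0.040 = 0.182.
P(Defect=critical) = 0.040 + 0.076 + 0.093 + 0.028 + 0.141 = 0.378.
P(Line=L1, Defect=critical) − P(Line=L1)P(Defect=critical) = 0.040 − 0.182×0.378 = -0.0288.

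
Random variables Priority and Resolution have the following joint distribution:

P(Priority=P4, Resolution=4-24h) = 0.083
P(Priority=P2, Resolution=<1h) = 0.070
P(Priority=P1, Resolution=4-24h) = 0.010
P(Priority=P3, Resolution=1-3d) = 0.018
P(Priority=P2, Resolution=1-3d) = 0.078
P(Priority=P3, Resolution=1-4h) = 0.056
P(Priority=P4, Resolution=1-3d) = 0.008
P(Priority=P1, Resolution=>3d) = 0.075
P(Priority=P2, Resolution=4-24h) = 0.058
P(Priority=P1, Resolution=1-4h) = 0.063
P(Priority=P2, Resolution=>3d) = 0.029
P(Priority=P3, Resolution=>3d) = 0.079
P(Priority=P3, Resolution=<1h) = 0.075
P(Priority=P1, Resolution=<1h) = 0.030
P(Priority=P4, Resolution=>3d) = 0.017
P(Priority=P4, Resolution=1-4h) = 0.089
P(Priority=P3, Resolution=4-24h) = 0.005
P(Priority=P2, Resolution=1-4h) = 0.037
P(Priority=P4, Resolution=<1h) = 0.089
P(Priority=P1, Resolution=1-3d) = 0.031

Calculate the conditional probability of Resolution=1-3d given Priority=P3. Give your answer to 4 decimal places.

P(Priority=P3) = 0.075 + 0.056 + 0.005 + 0.018 + 0.079 = 0.233.
P(Resolution=1-3d | Priority=P3) = 0.018/0.233 = 0.0773.

0.0773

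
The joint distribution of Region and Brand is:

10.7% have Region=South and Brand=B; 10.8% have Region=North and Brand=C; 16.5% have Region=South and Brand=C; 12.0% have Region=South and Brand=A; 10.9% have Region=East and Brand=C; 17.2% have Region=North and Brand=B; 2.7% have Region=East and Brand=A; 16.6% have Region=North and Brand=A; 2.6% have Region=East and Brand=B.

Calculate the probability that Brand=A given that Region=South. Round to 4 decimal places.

P(Region=South) = 0.120 + 0.107 + 0.165 = 0.392.
P(Brand=A | Region=South) = 0.120/0.392 = 0.3061.

0.3061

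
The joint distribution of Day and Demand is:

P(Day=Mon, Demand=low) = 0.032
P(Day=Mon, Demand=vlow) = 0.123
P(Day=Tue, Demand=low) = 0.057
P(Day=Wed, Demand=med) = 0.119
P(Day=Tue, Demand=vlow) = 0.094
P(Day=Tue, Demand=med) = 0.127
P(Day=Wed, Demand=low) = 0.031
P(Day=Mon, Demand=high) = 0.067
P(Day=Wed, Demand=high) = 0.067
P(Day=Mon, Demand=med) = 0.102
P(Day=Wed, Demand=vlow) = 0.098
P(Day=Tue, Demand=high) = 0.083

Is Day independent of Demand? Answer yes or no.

no

P(Day=Mon) = 0.324 and P(Demand=vlow) = 0.315, so their product is 0.10206, but P(Day=Mon, Demand=vlow) = 0.123. Since these differ, Day and Demand are not independent.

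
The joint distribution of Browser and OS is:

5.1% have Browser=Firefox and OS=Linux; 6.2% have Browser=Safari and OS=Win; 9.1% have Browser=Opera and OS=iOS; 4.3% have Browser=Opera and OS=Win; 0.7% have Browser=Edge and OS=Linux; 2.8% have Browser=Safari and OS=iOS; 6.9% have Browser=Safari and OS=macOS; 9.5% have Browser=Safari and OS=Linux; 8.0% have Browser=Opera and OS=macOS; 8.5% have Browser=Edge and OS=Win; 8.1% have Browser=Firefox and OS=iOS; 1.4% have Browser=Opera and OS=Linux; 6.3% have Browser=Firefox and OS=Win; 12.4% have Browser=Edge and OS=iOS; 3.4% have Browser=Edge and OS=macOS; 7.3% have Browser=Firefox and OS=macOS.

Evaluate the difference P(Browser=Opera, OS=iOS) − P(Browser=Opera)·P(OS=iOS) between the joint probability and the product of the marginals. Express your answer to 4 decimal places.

0.0171

P(Browser=Opera) = 0.043 + 0.080 + 0.014 + 0.091 = 0.228.
P(OS=iOS) = 0.081 + 0.028 + 0.124 + 0.091 = 0.324.
P(Browser=Opera, OS=iOS) − P(Browser=Opera)P(OS=iOS) = 0.091 − 0.228×0.324 = 0.0171.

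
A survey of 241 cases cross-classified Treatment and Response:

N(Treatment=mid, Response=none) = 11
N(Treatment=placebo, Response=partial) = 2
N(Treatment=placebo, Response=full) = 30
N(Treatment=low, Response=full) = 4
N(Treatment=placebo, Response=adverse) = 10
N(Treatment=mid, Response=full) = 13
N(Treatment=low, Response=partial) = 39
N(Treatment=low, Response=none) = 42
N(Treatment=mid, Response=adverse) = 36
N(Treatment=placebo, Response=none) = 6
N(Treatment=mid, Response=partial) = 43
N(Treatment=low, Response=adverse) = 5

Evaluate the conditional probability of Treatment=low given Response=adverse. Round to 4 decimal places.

0.0980

Total with Response=adverse: 10 + 5 + 36 = 51.
P(Treatment=low | Response=adverse) = 5/51 = 0.0980.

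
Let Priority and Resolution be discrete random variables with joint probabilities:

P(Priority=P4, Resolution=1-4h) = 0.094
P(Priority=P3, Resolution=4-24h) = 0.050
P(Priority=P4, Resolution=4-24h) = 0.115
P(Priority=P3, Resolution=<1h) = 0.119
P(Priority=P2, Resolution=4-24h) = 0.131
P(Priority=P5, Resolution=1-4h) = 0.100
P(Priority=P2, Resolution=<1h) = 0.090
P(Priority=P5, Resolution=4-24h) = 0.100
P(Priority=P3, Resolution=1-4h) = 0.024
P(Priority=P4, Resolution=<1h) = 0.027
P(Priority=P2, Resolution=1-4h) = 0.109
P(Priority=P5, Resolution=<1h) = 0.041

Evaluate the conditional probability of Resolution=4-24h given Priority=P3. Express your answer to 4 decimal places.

0.2591

P(Priority=P3) = 0.119 + 0.024 + 0.050 = 0.193.
P(Resolution=4-24h | Priority=P3) = 0.050/0.193 = 0.2591.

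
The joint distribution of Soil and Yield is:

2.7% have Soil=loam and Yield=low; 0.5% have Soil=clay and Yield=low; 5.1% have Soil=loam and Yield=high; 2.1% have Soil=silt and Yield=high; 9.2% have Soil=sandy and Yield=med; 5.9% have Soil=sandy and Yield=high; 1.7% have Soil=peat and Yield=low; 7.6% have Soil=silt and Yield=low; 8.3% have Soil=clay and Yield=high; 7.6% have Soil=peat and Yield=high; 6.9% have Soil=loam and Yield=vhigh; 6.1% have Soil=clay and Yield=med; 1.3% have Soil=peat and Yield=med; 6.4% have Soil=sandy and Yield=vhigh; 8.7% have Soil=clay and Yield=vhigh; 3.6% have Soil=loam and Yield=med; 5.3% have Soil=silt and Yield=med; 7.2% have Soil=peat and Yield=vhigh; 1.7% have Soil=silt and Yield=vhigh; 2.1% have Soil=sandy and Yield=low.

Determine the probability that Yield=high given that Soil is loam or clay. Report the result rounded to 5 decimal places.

P(Soil=loam) = 0.027 + 0.036 + 0.051 + 0.069 = 0.183.
P(Soil=clay) = 0.005 + 0.061 + 0.083 + 0.087 = 0.236.
P(Soil ∈ {loam, clay}) = 0.183 + 0.236 = 0.419; P(Yield=high, Soil ∈ {loam, clay}) = 0.051 + 0.083 = 0.134.
P(Yield=high | Soil ∈ {loam, clay}) = 0.134/0.419 = 0.31981.

0.31981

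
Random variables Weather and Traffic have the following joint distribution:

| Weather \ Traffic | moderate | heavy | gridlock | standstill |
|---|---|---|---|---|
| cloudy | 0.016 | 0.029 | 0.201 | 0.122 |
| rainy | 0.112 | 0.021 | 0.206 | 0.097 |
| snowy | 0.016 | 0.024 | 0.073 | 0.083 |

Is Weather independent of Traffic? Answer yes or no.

P(Weather=rainy) = 0.436 and P(Traffic=moderate) = 0.144, so their product is 0.06278, but P(Weather=rainy, Traffic=moderate) = 0.112. Since these differ, Weather and Traffic are not independent.

no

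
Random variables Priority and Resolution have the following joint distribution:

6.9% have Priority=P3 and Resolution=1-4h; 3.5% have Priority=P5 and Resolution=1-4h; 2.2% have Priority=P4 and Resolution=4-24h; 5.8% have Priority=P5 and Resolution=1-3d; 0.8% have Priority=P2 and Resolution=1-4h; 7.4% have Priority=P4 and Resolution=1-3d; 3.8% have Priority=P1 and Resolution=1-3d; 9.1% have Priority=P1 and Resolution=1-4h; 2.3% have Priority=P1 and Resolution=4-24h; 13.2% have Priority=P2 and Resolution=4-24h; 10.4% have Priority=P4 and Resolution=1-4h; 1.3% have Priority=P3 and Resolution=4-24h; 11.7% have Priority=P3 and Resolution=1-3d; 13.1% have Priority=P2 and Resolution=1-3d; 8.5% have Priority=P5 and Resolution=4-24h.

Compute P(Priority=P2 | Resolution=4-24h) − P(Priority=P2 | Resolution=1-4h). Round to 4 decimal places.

0.4539

P(Resolution=4-24h) = 0.023 + 0.132 + 0.013 + 0.022 + 0.085 = 0.275; P(Priority=P2 | Resolution=4-24h) = 0.132/0.275 = 0.48000.
P(Resolution=1-4h) = 0.091 + 0.008 + 0.069 + 0.104 + 0.035 = 0.307; P(Priority=P2 | Resolution=1-4h) = 0.008/0.307 = 0.02606.
Difference = 0.4539.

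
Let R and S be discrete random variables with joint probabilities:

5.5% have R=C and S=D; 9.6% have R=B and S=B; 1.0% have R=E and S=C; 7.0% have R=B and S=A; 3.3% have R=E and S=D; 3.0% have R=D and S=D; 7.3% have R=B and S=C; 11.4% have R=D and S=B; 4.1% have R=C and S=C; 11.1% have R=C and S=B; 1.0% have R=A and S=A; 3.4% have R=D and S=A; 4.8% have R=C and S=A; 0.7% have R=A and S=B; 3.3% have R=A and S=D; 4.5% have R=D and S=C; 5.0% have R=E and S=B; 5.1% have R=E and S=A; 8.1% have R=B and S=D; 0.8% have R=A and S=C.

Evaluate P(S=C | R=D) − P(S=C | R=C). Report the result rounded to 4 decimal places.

0.0410

P(R=D) = 0.034 + 0.114 + 0.045 + 0.030 = 0.223; P(S=C | R=D) = 0.045/0.223 = 0.20179.
P(R=C) = 0.048 + 0.111 + 0.041 + 0.055 = 0.255; P(S=C | R=C) = 0.041/0.255 = 0.16078.
Difference = 0.0410.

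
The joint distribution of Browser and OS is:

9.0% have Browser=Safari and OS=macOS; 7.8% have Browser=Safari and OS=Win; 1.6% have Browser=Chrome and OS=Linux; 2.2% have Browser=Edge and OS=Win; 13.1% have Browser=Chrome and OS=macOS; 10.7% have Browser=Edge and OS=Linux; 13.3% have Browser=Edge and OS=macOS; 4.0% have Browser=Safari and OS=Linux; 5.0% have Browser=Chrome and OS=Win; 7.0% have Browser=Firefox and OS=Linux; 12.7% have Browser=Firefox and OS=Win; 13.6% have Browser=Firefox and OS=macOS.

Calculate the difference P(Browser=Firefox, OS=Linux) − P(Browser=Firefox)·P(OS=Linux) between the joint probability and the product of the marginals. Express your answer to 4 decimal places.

-0.0076

P(Browser=Firefox) = 0.127 + 0.136 + 0.070 = 0.333.
P(OS=Linux) = 0.016 + 0.070 + 0.040 + 0.107 = 0.233.
P(Browser=Firefox, OS=Linux) − P(Browser=Firefox)P(OS=Linux) = 0.070 − 0.333×0.233 = -0.0076.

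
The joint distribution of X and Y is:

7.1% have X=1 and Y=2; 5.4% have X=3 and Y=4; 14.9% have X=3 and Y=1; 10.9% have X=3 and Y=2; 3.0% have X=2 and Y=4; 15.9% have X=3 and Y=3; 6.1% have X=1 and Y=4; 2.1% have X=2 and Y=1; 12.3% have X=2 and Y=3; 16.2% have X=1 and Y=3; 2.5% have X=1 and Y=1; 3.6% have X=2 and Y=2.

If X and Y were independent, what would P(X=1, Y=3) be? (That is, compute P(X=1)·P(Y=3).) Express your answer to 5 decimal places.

P(X=1) = 0.025 + 0.071 + 0.162 + 0.061 = 0.319.
P(Y=3) = 0.162 + 0.123 + 0.159 = 0.444.
Product: 0.319 × 0.444 = 0.14164.

0.14164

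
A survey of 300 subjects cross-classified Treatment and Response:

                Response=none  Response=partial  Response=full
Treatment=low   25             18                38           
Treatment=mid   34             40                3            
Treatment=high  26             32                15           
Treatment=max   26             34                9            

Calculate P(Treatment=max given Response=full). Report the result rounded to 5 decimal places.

0.13846

Total with Response=full: 38 + 3 + 15 + 9 = 65.
P(Treatment=max | Response=full) = 9/65 = 0.13846.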